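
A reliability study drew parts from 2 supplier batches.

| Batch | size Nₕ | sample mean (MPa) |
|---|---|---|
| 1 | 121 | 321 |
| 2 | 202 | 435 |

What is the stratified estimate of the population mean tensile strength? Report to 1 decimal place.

392.3

N = 323; weights Wₕ = Nₕ/N = (0.3746, 0.6254).
x̄_st = Σ Wₕ·x̄ₕ = 0.3746·321 + 0.6254·435 ≈ 392.294...
→ 392.3.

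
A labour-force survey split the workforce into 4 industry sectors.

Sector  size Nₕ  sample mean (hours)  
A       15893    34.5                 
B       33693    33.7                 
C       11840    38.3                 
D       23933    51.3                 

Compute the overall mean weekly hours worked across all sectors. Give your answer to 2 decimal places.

N = 15893 + 33693 + 11840 + 23933 = 85359.
Weight each subgroup mean by Nₕ/N and sum.
Σ Nₕx̄ₕ = 15893·34.5 + 33693·33.7 + 11840·38.3 + 23933·51.3 = 548308.5 + 1135454.1 + 453472 + 1227762.9 = 3364997.5.
Divide by N: 3364997.5 / 85359 = 39.4217... → 39.42.

39.42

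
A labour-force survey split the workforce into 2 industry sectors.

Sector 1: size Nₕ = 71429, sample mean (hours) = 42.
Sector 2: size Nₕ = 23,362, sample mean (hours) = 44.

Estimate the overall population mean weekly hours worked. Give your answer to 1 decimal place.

42.5

N = 71429 + 23362 = 94791.
The stratified mean weights each stratum mean by its population share Nₕ/N.
Σ Nₕx̄ₕ = 71429·42 + 23362·44 = 3000018 + 1027928 = 4027946.
Divide by N: 4027946 / 94791 = 42.493... → 42.5.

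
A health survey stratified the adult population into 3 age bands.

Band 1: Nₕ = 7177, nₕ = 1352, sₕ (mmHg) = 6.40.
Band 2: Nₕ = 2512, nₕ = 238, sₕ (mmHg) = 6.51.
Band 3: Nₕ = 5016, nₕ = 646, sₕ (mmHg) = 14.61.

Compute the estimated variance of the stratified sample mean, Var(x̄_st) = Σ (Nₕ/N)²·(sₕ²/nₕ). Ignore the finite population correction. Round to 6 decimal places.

0.050859

N = 14705. Term for each stratum: Wₕ²sₕ²/nₕ.
Var(x̄_st) = 0.007216707 + 0.005196300 + 0.038446155 = 0.050859162 → 0.050859.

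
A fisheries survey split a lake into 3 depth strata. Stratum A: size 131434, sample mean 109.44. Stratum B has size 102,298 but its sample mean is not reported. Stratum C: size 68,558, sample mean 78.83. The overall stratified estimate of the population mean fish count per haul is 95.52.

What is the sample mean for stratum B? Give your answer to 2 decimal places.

Σ Nₕx̄ₕ = N·μ, so 102298·x̄_B = 302290·95.52 − (131434·109.44 + 68558·78.83).
= 28874740.8 − 19788564.1 = 9086176.7.
x̄_B = 9086176.7 / 102298 = 88.8207... → 88.82.

88.82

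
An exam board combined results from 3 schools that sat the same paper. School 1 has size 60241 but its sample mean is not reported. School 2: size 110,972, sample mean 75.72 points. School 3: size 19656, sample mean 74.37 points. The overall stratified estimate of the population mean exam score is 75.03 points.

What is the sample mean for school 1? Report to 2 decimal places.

73.97

Σ Nₕx̄ₕ = N·μ, so 60241·x̄_1 = 190869·75.03 − (110972·75.72 + 19656·74.37).
= 14320901.07 − 9864616.56 = 4456284.51.
x̄_1 = 4456284.51 / 60241 = 73.9743... → 73.97.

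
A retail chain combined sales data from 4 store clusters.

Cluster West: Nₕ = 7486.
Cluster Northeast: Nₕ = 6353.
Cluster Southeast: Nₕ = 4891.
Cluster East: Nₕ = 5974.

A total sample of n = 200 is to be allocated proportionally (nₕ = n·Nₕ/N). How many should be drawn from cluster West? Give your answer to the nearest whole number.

N = 7486 + 6353 + 4891 + 5974 = 24704.
n_West = 200·7486/24704 = 60.606... → 61.

61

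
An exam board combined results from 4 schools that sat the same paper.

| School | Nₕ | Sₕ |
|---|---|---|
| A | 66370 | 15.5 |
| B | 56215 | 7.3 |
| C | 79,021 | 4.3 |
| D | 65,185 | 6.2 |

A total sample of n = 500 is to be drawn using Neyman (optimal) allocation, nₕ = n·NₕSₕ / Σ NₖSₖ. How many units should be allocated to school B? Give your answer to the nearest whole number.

94

A: NₕSₕ = 66370·15.5 = 1028735
B: NₕSₕ = 56215·7.3 = 410369.5
C: NₕSₕ = 79021·4.3 = 339790.3
D: NₕSₕ = 65185·6.2 = 404147
Σ NₕSₕ = 2183041.8.
n_B = 500·410369.5/2183041.8 = 93.990... → 94.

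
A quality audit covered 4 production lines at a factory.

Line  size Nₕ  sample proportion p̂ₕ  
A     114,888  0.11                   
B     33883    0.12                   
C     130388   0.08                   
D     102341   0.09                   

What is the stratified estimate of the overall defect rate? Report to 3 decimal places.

Wₕ = Nₕ/N with N = 381500: 0.3011, 0.0888, 0.3418, 0.2683.
p̂_st = 0.3011·0.11 + 0.0888·0.12 + 0.3418·0.08 + 0.2683·0.09 ≈ 0.09527... → 0.095.

0.095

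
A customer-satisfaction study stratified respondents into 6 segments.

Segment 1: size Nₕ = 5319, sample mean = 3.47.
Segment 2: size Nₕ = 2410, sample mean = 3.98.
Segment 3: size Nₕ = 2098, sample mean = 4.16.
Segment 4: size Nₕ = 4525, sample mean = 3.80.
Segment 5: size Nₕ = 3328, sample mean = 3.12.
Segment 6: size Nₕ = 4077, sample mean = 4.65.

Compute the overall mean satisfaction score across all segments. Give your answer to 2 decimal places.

x̄_st = (Σ Nₕx̄ₕ) / (Σ Nₕ) = (5319·3.47 + 2410·3.98 + 2098·4.16 + 4525·3.80 + 3328·3.12 + 4077·4.65) / 21757
= 83312.82 / 21757 = 3.8292... → 3.83.

3.83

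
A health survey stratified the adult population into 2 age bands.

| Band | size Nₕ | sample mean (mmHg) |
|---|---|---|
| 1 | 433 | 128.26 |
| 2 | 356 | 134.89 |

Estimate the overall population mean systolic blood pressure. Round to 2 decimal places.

N = 789; weights Wₕ = Nₕ/N = (0.5488, 0.4512).
x̄_st = Σ Wₕ·x̄ₕ = 0.5488·128.26 + 0.4512·134.89 ≈ 131.2515...
→ 131.25.

131.25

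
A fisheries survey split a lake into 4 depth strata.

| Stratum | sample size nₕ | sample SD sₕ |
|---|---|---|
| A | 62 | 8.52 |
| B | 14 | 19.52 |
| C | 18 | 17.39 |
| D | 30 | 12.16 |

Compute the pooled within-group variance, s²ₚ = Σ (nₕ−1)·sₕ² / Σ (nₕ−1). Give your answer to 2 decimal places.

A: (62−1)·8.52² = 61·72.5904 = 4428.0144
B: (14−1)·19.52² = 13·381.0304 = 4953.3952
C: (18−1)·17.39² = 17·302.4121 = 5141.0057
D: (30−1)·12.16² = 29·147.8656 = 4288.1024
Numerator = 18810.5177; denominator = Σ(nₕ−1) = 120.
s²ₚ = 18810.5177/120 = 156.7543... → 156.75.

156.75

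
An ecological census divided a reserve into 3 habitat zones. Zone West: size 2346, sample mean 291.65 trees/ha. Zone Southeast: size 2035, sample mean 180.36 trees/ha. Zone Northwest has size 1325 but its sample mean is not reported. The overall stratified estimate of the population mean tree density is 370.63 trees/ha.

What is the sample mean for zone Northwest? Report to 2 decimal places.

N = 2346 + 2035 + 1325 = 5706.
Overall total = μ·N = 370.63·5706 = 2114814.78.
Subtract the known strata: 2346·291.65 + 2035·180.36 = 1051243.5.
Remaining total for zone Northwest: 2114814.78 − 1051243.5 = 1063571.28.
Divide by its size: 1063571.28 / 1325 = 802.6953... → 802.70.

802.70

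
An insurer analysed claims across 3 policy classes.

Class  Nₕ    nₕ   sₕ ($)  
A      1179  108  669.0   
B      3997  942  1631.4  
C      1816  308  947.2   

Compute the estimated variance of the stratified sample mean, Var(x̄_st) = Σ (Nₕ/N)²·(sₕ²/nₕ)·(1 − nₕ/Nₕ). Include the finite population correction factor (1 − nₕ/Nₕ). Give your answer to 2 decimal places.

N = 6992; Wₕ = Nₕ/N.
class A: (1179/6992)²·669.0²/108·(1 − 108/1179) = 107.03576
class B: (3997/6992)²·1631.4²/942·(1 − 942/3997) = 705.68768
class C: (1816/6992)²·947.2²/308·(1 − 308/1816) = 163.17252
Sum = 975.89596 → 975.90.

975.90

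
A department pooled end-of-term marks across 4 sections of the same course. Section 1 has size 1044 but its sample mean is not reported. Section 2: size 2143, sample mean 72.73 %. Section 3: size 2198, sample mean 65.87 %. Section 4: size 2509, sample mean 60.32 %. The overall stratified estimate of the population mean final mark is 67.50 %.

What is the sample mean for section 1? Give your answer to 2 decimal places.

N = 1044 + 2143 + 2198 + 2509 = 7894.
Overall total = μ·N = 67.50·7894 = 532845.
Subtract the known strata: 2143·72.73 + 2198·65.87 + 2509·60.32 = 451985.53.
Remaining total for section 1: 532845 − 451985.53 = 80859.47.
Divide by its size: 80859.47 / 1044 = 77.4516... → 77.45.

77.45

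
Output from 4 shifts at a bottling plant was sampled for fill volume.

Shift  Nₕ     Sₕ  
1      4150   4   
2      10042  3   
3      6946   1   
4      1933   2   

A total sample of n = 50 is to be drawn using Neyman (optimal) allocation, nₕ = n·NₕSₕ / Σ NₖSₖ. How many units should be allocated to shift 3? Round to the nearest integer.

Σ NₕSₕ = 4150·4 + 10042·3 + 6946·1 + 1933·2 = 57538.
Share for 3: 6946/57538 = 0.12072.
n_3 = 50 × 0.12072 = 6.036... → 6.

6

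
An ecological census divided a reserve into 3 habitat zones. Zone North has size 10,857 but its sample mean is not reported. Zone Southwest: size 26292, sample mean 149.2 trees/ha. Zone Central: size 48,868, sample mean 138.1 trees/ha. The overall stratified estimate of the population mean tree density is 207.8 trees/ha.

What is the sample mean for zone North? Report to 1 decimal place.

663.4

Σ Nₕx̄ₕ = N·μ, so 10857·x̄_North = 86017·207.8 − (26292·149.2 + 48868·138.1).
= 17874332.6 − 10671437.2 = 7202895.4.
x̄_North = 7202895.4 / 10857 = 663.433... → 663.4.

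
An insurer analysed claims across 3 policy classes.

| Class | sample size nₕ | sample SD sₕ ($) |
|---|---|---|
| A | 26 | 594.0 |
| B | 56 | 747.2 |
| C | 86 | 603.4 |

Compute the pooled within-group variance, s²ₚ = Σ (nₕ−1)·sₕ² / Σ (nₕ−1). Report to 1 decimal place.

427124.9

A: (26−1)·594.0² = 25·352836 = 8820900
B: (56−1)·747.2² = 55·558307.84 = 30706931.2
C: (86−1)·603.4² = 85·364091.56 = 30947782.6
Numerator = 70475613.8; denominator = Σ(nₕ−1) = 165.
s²ₚ = 70475613.8/165 = 427124.932... → 427124.9.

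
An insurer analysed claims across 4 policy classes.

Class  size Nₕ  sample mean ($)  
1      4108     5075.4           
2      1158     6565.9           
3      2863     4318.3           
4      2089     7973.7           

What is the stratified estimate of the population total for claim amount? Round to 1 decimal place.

57473407.6

Estimate total by summing Nₕ·x̄ₕ over strata.
4108·5075.4 + 1158·6565.9 + 2863·4318.3 + 2089·7973.7 = 20849743.2 + 7603312.2 + 12363292.9 + 16657059.3 = 57473407.6.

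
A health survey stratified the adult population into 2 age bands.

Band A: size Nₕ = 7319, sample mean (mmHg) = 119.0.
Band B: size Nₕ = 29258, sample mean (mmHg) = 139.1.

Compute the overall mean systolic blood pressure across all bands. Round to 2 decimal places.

N = 7319 + 29258 = 36577.
Weight each subgroup mean by Nₕ/N and sum.
Σ Nₕx̄ₕ = 7319·119.0 + 29258·139.1 = 870961 + 4069787.8 = 4940748.8.
Divide by N: 4940748.8 / 36577 = 135.0780... → 135.08.

135.08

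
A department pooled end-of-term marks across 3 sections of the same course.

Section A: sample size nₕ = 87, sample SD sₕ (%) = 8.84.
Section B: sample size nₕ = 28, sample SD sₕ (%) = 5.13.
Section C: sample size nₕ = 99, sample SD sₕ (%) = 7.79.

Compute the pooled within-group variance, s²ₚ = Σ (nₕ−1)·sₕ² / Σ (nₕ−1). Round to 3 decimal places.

63.403

A: (87−1)·8.84² = 86·78.1456 = 6720.5216
B: (28−1)·5.13² = 27·26.3169 = 710.5563
C: (99−1)·7.79² = 98·60.6841 = 5947.0418
Numerator = 13378.1197; denominator = Σ(nₕ−1) = 211.
s²ₚ = 13378.1197/211 = 63.40341... → 63.403.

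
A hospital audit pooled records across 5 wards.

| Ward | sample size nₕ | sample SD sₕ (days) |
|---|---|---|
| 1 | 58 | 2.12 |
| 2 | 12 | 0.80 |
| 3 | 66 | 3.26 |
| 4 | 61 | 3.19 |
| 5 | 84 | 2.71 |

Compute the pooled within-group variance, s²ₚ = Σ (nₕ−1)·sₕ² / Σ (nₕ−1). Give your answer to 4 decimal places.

Degrees of freedom: 57 + 11 + 65 + 60 + 83 = 276.
Σ(nₕ−1)sₕ² = 57·4.4944 + 11·0.64 + 65·10.6276 + 60·10.1761 + 83·7.3441 = 2174.1411.
s²ₚ = 2174.1411 / 276 = 7.877323... → 7.8773.

7.8773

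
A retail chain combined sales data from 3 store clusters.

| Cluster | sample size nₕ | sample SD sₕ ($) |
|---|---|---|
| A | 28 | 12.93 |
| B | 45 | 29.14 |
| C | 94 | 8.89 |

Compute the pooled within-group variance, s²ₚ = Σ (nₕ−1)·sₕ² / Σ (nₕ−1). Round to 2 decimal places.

300.16

Degrees of freedom: 27 + 44 + 93 = 164.
Σ(nₕ−1)sₕ² = 27·167.1849 + 44·849.1396 + 93·79.0321 = 49226.12.
s²ₚ = 49226.12 / 164 = 300.1593... → 300.16.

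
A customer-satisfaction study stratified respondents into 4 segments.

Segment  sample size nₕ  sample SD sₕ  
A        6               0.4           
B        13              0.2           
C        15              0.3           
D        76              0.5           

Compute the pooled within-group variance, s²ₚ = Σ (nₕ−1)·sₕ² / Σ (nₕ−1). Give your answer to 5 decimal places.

A: (6−1)·0.4² = 5·0.16 = 0.8
B: (13−1)·0.2² = 12·0.04 = 0.48
C: (15−1)·0.3² = 14·0.09 = 1.26
D: (76−1)·0.5² = 75·0.25 = 18.75
Numerator = 21.29; denominator = Σ(nₕ−1) = 106.
s²ₚ = 21.29/106 = 0.2008491... → 0.20085.

0.20085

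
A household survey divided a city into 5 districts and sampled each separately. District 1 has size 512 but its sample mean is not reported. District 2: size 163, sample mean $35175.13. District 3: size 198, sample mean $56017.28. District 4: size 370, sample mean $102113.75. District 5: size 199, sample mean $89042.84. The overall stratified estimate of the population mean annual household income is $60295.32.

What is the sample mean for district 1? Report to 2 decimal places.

28553.26

N = 512 + 163 + 198 + 370 + 199 = 1442.
Overall total = μ·N = 60295.32·1442 = 86945851.44.
Subtract the known strata: 163·35175.13 + 198·56017.28 + 370·102113.75 + 199·89042.84 = 72326580.29.
Remaining total for district 1: 86945851.44 − 72326580.29 = 14619271.15.
Divide by its size: 14619271.15 / 512 = 28553.2640... → 28553.26.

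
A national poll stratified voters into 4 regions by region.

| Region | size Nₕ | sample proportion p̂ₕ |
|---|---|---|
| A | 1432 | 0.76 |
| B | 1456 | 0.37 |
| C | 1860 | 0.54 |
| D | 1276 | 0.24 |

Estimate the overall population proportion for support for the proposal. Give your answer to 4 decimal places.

0.4877

Wₕ = Nₕ/N with N = 6024: 0.2377, 0.2417, 0.3088, 0.2118.
p̂_st = 0.2377·0.76 + 0.2417·0.37 + 0.3088·0.54 + 0.2118·0.24 ≈ 0.487663... → 0.4877.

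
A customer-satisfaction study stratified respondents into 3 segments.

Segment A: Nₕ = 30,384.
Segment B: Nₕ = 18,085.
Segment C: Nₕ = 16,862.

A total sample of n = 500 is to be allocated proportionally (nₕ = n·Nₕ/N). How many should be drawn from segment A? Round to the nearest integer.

233

Share of segment A = 30384/65331 = 0.46508.
Allocate 500 × 0.46508 = 232.539... → 233.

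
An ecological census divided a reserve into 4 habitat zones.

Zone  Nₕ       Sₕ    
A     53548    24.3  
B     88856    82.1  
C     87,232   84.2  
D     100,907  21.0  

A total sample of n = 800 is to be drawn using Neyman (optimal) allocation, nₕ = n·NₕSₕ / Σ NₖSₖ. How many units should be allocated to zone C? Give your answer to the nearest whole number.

325

A: NₕSₕ = 53548·24.3 = 1301216.4
B: NₕSₕ = 88856·82.1 = 7295077.6
C: NₕSₕ = 87232·84.2 = 7344934.4
D: NₕSₕ = 100907·21.0 = 2119047
Σ NₕSₕ = 18060275.4.
n_C = 800·7344934.4/18060275.4 = 325.352... → 325.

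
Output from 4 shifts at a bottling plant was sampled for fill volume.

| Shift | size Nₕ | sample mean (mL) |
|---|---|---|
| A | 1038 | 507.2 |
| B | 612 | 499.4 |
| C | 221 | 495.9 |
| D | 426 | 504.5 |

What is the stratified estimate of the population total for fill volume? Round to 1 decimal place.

1156617.3

A: 1038·507.2 = 526473.6
B: 612·499.4 = 305632.8
C: 221·495.9 = 109593.9
D: 426·504.5 = 214917
τ̂ = Σ Nₕx̄ₕ = 1156617.3.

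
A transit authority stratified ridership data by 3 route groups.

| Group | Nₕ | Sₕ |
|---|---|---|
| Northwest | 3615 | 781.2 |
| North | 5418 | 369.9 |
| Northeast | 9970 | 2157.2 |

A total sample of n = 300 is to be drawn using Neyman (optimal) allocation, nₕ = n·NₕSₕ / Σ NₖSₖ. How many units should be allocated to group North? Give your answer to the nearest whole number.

Σ NₕSₕ = 3615·781.2 + 5418·369.9 + 9970·2157.2 = 26335440.2.
Share for North: 2004118.2/26335440.2 = 0.07610.
n_North = 300 × 0.07610 = 22.830... → 23.

23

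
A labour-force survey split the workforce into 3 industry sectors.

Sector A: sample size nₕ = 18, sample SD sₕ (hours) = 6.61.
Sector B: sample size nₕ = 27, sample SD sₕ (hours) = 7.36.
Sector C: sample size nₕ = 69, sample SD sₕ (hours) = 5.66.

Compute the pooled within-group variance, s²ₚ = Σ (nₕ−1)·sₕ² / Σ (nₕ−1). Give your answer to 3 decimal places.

A: (18−1)·6.61² = 17·43.6921 = 742.7657
B: (27−1)·7.36² = 26·54.1696 = 1408.4096
C: (69−1)·5.66² = 68·32.0356 = 2178.4208
Numerator = 4329.5961; denominator = Σ(nₕ−1) = 111.
s²ₚ = 4329.5961/111 = 39.00537... → 39.005.

39.005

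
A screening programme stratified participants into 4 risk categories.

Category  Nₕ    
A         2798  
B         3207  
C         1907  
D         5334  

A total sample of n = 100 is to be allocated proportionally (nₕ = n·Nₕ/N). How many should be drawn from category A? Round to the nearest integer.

N = 2798 + 3207 + 1907 + 5334 = 13246.
n_A = 100·2798/13246 = 21.123... → 21.

21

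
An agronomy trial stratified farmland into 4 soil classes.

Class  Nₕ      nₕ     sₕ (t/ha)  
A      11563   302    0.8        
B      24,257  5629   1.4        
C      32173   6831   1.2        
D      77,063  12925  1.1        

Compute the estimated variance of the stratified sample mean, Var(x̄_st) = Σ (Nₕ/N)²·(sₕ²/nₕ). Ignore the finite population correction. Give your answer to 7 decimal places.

0.0000600

N = 145056; Wₕ = Nₕ/N.
class A: (11563/145056)²·0.8²/302 = 0.0000134661
class B: (24257/145056)²·1.4²/5629 = 0.0000097371
class C: (32173/145056)²·1.2²/6831 = 0.0000103703
class D: (77063/145056)²·1.1²/12925 = 0.0000264226
Sum = 0.0000599960 → 0.0000600.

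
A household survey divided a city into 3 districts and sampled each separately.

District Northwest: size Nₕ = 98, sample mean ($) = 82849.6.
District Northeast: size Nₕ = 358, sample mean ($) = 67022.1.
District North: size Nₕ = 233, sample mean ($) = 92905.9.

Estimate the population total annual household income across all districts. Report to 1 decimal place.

Population total = Σ Nₕ·x̄ₕ (each stratum's size times its mean).
98·82849.6 + 358·67022.1 + 233·92905.9 = 8119260.8 + 23993911.8 + 21647074.7 = 53760247.3.

53760247.3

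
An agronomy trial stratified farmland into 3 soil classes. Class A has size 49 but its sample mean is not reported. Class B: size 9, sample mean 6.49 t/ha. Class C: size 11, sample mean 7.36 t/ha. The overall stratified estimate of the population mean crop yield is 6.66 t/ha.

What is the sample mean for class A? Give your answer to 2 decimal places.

6.53

N = 49 + 9 + 11 = 69.
Overall total = μ·N = 6.66·69 = 459.54.
Subtract the known strata: 9·6.49 + 11·7.36 = 139.37.
Remaining total for class A: 459.54 − 139.37 = 320.17.
Divide by its size: 320.17 / 49 = 6.5341... → 6.53.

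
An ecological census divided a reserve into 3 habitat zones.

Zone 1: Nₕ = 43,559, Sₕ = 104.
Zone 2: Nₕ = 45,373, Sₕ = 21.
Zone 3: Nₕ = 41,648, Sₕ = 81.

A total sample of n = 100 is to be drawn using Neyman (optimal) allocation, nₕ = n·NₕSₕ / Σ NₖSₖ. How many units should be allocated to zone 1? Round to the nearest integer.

51

Σ NₕSₕ = 43559·104 + 45373·21 + 41648·81 = 8856457.
Share for 1: 4530136/8856457 = 0.51151.
n_1 = 100 × 0.51151 = 51.151... → 51.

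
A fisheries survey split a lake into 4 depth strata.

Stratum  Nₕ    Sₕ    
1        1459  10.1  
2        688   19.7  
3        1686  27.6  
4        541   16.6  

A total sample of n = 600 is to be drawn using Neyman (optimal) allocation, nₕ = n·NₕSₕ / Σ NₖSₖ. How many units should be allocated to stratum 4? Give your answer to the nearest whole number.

64

Σ NₕSₕ = 1459·10.1 + 688·19.7 + 1686·27.6 + 541·16.6 = 83803.7.
Share for 4: 8980.6/83803.7 = 0.10716.
n_4 = 600 × 0.10716 = 64.297... → 64.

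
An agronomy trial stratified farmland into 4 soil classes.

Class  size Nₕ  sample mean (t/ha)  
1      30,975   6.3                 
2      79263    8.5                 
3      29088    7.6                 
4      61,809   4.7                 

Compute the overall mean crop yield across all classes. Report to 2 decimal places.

6.86

N = 30975 + 79263 + 29088 + 61809 = 201135.
Weight each subgroup mean by Nₕ/N and sum.
Σ Nₕx̄ₕ = 30975·6.3 + 79263·8.5 + 29088·7.6 + 61809·4.7 = 195142.5 + 673735.5 + 221068.8 + 290502.3 = 1380449.1.
Divide by N: 1380449.1 / 201135 = 6.8633... → 6.86.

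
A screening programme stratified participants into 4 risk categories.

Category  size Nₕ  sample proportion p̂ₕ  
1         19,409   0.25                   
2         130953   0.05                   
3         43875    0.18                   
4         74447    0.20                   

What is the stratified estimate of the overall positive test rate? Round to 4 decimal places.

Wₕ = Nₕ/N with N = 268684: 0.0722, 0.4874, 0.1633, 0.2771.
p̂_st = 0.0722·0.25 + 0.4874·0.05 + 0.1633·0.18 + 0.2771·0.20 ≈ 0.127238... → 0.1272.

0.1272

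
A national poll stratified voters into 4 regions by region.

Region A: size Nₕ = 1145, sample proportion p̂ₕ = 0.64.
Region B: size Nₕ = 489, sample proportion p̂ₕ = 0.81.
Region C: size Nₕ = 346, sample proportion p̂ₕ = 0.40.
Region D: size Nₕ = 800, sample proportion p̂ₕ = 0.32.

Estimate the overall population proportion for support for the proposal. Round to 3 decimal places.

Wₕ = Nₕ/N with N = 2780: 0.4119, 0.1759, 0.1245, 0.2878.
p̂_st = 0.4119·0.64 + 0.1759·0.81 + 0.1245·0.40 + 0.2878·0.32 ≈ 0.54795... → 0.548.

0.548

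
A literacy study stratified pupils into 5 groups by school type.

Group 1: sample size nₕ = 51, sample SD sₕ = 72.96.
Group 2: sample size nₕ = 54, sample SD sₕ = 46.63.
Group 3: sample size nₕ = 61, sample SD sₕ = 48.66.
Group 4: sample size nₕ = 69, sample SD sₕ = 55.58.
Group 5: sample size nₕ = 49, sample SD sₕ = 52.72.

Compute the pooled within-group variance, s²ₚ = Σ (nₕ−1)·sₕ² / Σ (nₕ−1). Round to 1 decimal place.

1: (51−1)·72.96² = 50·5323.1616 = 266158.08
2: (54−1)·46.63² = 53·2174.3569 = 115240.9157
3: (61−1)·48.66² = 60·2367.7956 = 142067.736
4: (69−1)·55.58² = 68·3089.1364 = 210061.2752
5: (49−1)·52.72² = 48·2779.3984 = 133411.1232
Numerator = 866939.1301; denominator = Σ(nₕ−1) = 279.
s²ₚ = 866939.1301/279 = 3107.309... → 3107.3.

3107.3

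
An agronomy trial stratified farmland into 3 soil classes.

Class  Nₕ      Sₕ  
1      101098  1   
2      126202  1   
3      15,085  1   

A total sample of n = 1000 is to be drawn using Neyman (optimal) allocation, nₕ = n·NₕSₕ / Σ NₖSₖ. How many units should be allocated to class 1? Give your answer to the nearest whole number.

417

1: NₕSₕ = 101098·1 = 101098
2: NₕSₕ = 126202·1 = 126202
3: NₕSₕ = 15085·1 = 15085
Σ NₕSₕ = 242385.
n_1 = 1000·101098/242385 = 417.097... → 417.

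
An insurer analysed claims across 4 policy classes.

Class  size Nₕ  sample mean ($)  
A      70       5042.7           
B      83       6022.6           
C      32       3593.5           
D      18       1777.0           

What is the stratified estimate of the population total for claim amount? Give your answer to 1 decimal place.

999842.8

Population total = Σ Nₕ·x̄ₕ (each stratum's size times its mean).
70·5042.7 + 83·6022.6 + 32·3593.5 + 18·1777.0 = 352989 + 499875.8 + 114992 + 31986 = 999842.8.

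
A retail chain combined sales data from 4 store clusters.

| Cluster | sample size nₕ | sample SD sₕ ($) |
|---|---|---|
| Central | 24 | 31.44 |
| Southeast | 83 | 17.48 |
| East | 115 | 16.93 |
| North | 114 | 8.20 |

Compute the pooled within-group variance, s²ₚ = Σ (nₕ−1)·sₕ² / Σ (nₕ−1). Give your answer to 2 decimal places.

Central: (24−1)·31.44² = 23·988.4736 = 22734.8928
Southeast: (83−1)·17.48² = 82·305.5504 = 25055.1328
East: (115−1)·16.93² = 114·286.6249 = 32675.2386
North: (114−1)·8.20² = 113·67.24 = 7598.12
Numerator = 88063.3842; denominator = Σ(nₕ−1) = 332.
s²ₚ = 88063.3842/332 = 265.2512... → 265.25.

265.25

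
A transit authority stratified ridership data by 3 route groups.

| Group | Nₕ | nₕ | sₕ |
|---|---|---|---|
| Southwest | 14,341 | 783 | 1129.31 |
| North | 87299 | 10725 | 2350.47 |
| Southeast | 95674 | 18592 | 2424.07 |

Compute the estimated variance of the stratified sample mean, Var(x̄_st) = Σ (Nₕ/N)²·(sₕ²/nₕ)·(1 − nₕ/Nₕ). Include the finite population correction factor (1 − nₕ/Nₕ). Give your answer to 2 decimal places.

N = 197314; Wₕ = Nₕ/N.
group Southwest: (14341/197314)²·1129.31²/783·(1 − 783/14341) = 8.13437
group North: (87299/197314)²·2350.47²/10725·(1 − 10725/87299) = 88.44778
group Southeast: (95674/197314)²·2424.07²/18592·(1 − 18592/95674) = 59.86808
Sum = 156.45022 → 156.45.

156.45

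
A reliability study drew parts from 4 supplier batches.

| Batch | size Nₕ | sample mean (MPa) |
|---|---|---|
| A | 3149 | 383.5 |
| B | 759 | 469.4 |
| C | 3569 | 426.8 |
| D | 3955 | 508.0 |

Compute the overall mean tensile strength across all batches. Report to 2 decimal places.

445.79

N = 11432; weights Wₕ = Nₕ/N = (0.2755, 0.0664, 0.3122, 0.3460).
x̄_st = Σ Wₕ·x̄ₕ = 0.2755·383.5 + 0.0664·469.4 + 0.3122·426.8 + 0.3460·508.0 ≈ 445.7930...
→ 445.79.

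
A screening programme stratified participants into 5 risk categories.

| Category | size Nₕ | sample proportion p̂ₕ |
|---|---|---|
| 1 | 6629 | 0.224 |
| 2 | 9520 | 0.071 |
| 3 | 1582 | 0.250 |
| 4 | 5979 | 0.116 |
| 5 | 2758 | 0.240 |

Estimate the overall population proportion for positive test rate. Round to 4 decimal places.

Wₕ = Nₕ/N with N = 26468: 0.2505, 0.3597, 0.0598, 0.2259, 0.1042.
p̂_st = 0.2505·0.224 + 0.3597·0.071 + 0.0598·0.250 + 0.2259·0.116 + 0.1042·0.240 ≈ 0.147794... → 0.1478.

0.1478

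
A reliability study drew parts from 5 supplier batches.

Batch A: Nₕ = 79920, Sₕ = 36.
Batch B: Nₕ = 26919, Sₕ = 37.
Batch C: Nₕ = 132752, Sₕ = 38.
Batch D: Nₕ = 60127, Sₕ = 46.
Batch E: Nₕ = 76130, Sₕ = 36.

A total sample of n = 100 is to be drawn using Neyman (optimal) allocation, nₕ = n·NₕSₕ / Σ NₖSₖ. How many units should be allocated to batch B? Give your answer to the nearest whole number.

Σ NₕSₕ = 79920·36 + 26919·37 + 132752·38 + 60127·46 + 76130·36 = 14424221.
Share for B: 996003/14424221 = 0.06905.
n_B = 100 × 0.06905 = 6.905... → 7.

7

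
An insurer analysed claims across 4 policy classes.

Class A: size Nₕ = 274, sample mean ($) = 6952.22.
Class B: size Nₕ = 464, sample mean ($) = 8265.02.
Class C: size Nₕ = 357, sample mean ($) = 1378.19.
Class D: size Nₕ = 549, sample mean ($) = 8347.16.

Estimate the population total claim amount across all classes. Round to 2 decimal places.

10814482.23

A: 274·6952.22 = 1904908.28
B: 464·8265.02 = 3834969.28
C: 357·1378.19 = 492013.83
D: 549·8347.16 = 4582590.84
τ̂ = Σ Nₕx̄ₕ = 10814482.23.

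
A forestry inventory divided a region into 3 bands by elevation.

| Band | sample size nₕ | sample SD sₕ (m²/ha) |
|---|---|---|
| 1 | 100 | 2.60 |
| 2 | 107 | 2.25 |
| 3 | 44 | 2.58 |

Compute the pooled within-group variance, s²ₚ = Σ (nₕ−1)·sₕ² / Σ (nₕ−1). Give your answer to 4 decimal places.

6.0165

1: (100−1)·2.60² = 99·6.76 = 669.24
2: (107−1)·2.25² = 106·5.0625 = 536.625
3: (44−1)·2.58² = 43·6.6564 = 286.2252
Numerator = 1492.0902; denominator = Σ(nₕ−1) = 248.
s²ₚ = 1492.0902/248 = 6.016493... → 6.0165.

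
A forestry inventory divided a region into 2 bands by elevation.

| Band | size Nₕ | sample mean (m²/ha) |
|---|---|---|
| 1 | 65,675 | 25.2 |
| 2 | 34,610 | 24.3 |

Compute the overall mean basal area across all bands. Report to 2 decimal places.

N = 65675 + 34610 = 100285.
The stratified mean weights each stratum mean by its population share Nₕ/N.
Σ Nₕx̄ₕ = 65675·25.2 + 34610·24.3 = 1655010 + 841023 = 2496033.
Divide by N: 2496033 / 100285 = 24.8894... → 24.89.

24.89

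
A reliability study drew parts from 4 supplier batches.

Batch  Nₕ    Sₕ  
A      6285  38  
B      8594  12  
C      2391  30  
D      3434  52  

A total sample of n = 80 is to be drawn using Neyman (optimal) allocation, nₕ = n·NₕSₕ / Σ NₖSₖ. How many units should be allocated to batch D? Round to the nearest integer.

24

Σ NₕSₕ = 6285·38 + 8594·12 + 2391·30 + 3434·52 = 592256.
Share for D: 178568/592256 = 0.30150.
n_D = 80 × 0.30150 = 24.120... → 24.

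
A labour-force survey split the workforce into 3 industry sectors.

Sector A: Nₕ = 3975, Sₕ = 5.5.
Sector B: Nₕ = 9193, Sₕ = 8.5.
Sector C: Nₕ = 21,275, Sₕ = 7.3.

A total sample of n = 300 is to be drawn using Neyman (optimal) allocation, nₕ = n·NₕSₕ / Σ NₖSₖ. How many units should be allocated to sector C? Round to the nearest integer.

A: NₕSₕ = 3975·5.5 = 21862.5
B: NₕSₕ = 9193·8.5 = 78140.5
C: NₕSₕ = 21275·7.3 = 155307.5
Σ NₕSₕ = 255310.5.
n_C = 300·155307.5/255310.5 = 182.492... → 182.

182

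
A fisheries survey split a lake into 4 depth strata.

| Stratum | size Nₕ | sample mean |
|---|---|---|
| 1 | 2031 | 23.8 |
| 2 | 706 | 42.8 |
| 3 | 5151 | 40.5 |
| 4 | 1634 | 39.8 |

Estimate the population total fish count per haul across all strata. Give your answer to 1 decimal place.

352203.3

Estimate total by summing Nₕ·x̄ₕ over strata.
2031·23.8 + 706·42.8 + 5151·40.5 + 1634·39.8 = 48337.8 + 30216.8 + 208615.5 + 65033.2 = 352203.3.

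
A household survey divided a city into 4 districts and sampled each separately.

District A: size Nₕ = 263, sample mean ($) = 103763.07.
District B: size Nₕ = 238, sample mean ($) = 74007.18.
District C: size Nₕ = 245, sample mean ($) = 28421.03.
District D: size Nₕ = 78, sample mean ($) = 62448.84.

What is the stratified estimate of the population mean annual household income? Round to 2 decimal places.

68856.26

x̄_st = (Σ Nₕx̄ₕ) / (Σ Nₕ) = (263·103763.07 + 238·74007.18 + 245·28421.03 + 78·62448.84) / 824
= 56737558.12 / 824 = 68856.2599... → 68856.26.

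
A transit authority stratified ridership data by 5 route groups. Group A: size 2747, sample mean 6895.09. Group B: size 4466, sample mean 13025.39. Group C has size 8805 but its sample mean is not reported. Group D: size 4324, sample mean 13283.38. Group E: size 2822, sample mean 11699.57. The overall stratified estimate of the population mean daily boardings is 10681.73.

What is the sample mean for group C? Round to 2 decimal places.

9070.51

N = 2747 + 4466 + 8805 + 4324 + 2822 = 23164.
Overall total = μ·N = 10681.73·23164 = 247431593.72.
Subtract the known strata: 2747·6895.09 + 4466·13025.39 + 4324·13283.38 + 2822·11699.57 = 167565725.63.
Remaining total for group C: 247431593.72 − 167565725.63 = 79865868.09.
Divide by its size: 79865868.09 / 8805 = 9070.5131... → 9070.51.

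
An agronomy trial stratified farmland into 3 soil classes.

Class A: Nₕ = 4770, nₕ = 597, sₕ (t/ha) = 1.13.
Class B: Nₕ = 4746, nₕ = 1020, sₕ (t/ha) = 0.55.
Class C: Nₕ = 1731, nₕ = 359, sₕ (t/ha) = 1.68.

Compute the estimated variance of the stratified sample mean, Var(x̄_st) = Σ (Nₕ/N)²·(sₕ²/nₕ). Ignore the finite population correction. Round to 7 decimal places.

N = 11247; Wₕ = Nₕ/N.
class A: (4770/11247)²·1.13²/597 = 0.0003847210
class B: (4746/11247)²·0.55²/1020 = 0.0000528089
class C: (1731/11247)²·1.68²/359 = 0.0001862279
Sum = 0.0006237579 → 0.0006238.

0.0006238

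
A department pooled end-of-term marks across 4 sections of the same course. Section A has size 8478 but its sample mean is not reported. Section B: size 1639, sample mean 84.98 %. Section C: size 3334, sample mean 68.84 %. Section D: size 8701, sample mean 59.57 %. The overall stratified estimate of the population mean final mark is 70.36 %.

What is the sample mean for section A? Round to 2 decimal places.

Σ Nₕx̄ₕ = N·μ, so 8478·x̄_A = 22152·70.36 − (1639·84.98 + 3334·68.84 + 8701·59.57).
= 1558614.72 − 887113.35 = 671501.37.
x̄_A = 671501.37 / 8478 = 79.2052... → 79.21.

79.21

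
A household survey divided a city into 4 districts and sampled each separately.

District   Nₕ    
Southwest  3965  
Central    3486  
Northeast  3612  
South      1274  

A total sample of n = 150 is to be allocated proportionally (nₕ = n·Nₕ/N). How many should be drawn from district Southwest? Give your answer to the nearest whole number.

48

N = 3965 + 3486 + 3612 + 1274 = 12337.
n_Southwest = 150·3965/12337 = 48.209... → 48.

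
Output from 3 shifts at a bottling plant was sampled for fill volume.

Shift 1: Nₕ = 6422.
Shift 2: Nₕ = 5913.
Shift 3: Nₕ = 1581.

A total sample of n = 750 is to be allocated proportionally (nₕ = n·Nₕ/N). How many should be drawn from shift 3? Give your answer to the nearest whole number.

Share of shift 3 = 1581/13916 = 0.11361.
Allocate 750 × 0.11361 = 85.208... → 85.

85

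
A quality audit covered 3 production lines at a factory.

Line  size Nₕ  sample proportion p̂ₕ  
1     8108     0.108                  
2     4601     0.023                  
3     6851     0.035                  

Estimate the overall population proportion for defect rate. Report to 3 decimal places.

0.062

N = 8108 + 4601 + 6851 = 19560.
Overall proportion = Σ (Nₕ/N)·p̂ₕ.
Σ Nₕp̂ₕ = 875.664 + 105.823 + 239.785 = 1221.272.
1221.272 / 19560 = 0.06244... → 0.062.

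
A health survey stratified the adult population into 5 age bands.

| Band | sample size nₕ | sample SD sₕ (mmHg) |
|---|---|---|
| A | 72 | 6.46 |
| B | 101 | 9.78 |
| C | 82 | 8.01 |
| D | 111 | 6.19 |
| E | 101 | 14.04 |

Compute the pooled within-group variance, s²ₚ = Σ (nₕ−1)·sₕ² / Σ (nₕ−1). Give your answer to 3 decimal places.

90.155

A: (72−1)·6.46² = 71·41.7316 = 2962.9436
B: (101−1)·9.78² = 100·95.6484 = 9564.84
C: (82−1)·8.01² = 81·64.1601 = 5196.9681
D: (111−1)·6.19² = 110·38.3161 = 4214.771
E: (101−1)·14.04² = 100·197.1216 = 19712.16
Numerator = 41651.6827; denominator = Σ(nₕ−1) = 462.
s²ₚ = 41651.6827/462 = 90.15516... → 90.155.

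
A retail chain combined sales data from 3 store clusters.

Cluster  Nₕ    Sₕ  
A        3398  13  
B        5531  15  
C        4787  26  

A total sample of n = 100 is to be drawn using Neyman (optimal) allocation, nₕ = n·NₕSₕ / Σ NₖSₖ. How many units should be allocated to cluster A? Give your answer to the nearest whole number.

Σ NₕSₕ = 3398·13 + 5531·15 + 4787·26 = 251601.
Share for A: 44174/251601 = 0.17557.
n_A = 100 × 0.17557 = 17.557... → 18.

18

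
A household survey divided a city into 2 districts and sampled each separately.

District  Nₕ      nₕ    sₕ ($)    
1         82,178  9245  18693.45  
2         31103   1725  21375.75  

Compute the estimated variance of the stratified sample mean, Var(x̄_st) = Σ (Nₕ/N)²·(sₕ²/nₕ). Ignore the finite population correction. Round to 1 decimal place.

39860.0

N = 113281; Wₕ = Nₕ/N.
district 1: (82178/113281)²·18693.45²/9245 = 19891.5668
district 2: (31103/113281)²·21375.75²/1725 = 19968.4353
Sum = 39860.0021 → 39860.0.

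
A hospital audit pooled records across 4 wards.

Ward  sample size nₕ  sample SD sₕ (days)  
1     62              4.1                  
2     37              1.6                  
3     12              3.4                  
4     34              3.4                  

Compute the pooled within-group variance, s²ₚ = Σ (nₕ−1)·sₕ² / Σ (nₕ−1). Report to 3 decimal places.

11.533

1: (62−1)·4.1² = 61·16.81 = 1025.41
2: (37−1)·1.6² = 36·2.56 = 92.16
3: (12−1)·3.4² = 11·11.56 = 127.16
4: (34−1)·3.4² = 33·11.56 = 381.48
Numerator = 1626.21; denominator = Σ(nₕ−1) = 141.
s²ₚ = 1626.21/141 = 11.53340... → 11.533.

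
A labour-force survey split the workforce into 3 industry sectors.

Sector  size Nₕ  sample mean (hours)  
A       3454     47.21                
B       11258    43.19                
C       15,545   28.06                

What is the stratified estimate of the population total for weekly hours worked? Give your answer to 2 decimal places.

1085489.06

A: 3454·47.21 = 163063.34
B: 11258·43.19 = 486233.02
C: 15545·28.06 = 436192.7
τ̂ = Σ Nₕx̄ₕ = 1085489.06.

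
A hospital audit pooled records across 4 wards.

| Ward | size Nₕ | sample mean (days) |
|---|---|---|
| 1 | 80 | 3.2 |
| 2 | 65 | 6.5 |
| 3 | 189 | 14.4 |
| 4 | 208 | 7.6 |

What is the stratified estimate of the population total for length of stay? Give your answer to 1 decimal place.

4980.9

Estimate total by summing Nₕ·x̄ₕ over strata.
80·3.2 + 65·6.5 + 189·14.4 + 208·7.6 = 256 + 422.5 + 2721.6 + 1580.8 = 4980.9.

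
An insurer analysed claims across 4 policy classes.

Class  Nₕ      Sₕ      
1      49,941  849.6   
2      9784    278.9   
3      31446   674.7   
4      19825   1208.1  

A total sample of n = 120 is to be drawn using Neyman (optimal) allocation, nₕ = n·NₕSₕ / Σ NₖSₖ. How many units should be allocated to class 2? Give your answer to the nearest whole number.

4

1: NₕSₕ = 49941·849.6 = 42429873.6
2: NₕSₕ = 9784·278.9 = 2728757.6
3: NₕSₕ = 31446·674.7 = 21216616.2
4: NₕSₕ = 19825·1208.1 = 23950582.5
Σ NₕSₕ = 90325829.9.
n_2 = 120·2728757.6/90325829.9 = 3.625... → 4.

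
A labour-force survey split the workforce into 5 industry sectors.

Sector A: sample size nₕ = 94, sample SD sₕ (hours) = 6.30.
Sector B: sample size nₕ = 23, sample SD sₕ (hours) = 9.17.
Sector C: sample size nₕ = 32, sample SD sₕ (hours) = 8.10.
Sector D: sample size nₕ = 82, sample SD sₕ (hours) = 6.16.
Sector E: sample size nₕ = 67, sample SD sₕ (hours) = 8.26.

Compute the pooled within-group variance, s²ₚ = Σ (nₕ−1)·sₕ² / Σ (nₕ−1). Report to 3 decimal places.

51.712

A: (94−1)·6.30² = 93·39.69 = 3691.17
B: (23−1)·9.17² = 22·84.0889 = 1849.9558
C: (32−1)·8.10² = 31·65.61 = 2033.91
D: (82−1)·6.16² = 81·37.9456 = 3073.5936
E: (67−1)·8.26² = 66·68.2276 = 4503.0216
Numerator = 15151.651; denominator = Σ(nₕ−1) = 293.
s²ₚ = 15151.651/293 = 51.71212... → 51.712.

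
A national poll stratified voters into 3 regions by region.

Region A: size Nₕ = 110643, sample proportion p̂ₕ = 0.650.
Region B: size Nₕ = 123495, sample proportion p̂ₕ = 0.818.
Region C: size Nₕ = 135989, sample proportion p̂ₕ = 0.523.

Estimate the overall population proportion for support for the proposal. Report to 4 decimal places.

0.6594

N = 110643 + 123495 + 135989 = 370127.
Overall proportion = Σ (Nₕ/N)·p̂ₕ.
Σ Nₕp̂ₕ = 71917.95 + 101018.91 + 71122.247 = 244059.107.
244059.107 / 370127 = 0.659393... → 0.6594.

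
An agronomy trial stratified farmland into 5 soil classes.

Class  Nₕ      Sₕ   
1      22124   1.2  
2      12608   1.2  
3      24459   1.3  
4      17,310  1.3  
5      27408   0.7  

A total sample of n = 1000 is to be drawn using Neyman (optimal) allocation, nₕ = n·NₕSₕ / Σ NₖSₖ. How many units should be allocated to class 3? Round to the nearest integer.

276

1: NₕSₕ = 22124·1.2 = 26548.8
2: NₕSₕ = 12608·1.2 = 15129.6
3: NₕSₕ = 24459·1.3 = 31796.7
4: NₕSₕ = 17310·1.3 = 22503
5: NₕSₕ = 27408·0.7 = 19185.6
Σ NₕSₕ = 115163.7.
n_3 = 1000·31796.7/115163.7 = 276.100... → 276.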